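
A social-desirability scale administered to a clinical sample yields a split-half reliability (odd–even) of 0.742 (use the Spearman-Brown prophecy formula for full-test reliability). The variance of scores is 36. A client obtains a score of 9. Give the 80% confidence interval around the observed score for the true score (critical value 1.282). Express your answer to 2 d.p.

[6.04, 11.96]

SD = √36 = 6.0000
Full-length reliability (Spearman-Brown) = 2(0.742)/(1+0.742) ≈ 0.8519
The standard error of measurement is 6.0000*√(1 − 0.8519) ≈ 6.0000*0.3848 ≈ 2.3091.
1.282 * SEM ≈ 2.9602
80% CI: 9 ± 2.9602 = [6.0398, 11.9602]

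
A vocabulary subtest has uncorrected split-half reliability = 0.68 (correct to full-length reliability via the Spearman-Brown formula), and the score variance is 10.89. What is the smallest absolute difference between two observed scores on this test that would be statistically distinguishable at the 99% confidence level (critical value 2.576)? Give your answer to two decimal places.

5.25

SD = √10.89 = 3.300
Full-length reliability (Spearman-Brown) = 2(0.68)/(1+0.68) ≈ 0.810
The standard error of measurement is 3.300*√(1 − 0.810) ≈ 3.300*0.436 ≈ 1.440.
Standard error of the difference = 1.440·√2 ≈ 2.037
Minimum reliable difference = 2.576 * SE_diff ≈ 2.576 * 2.037 ≈ 5.247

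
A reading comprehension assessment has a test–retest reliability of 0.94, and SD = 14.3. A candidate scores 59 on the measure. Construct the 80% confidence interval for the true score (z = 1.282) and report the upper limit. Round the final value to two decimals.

63.49

SEM = 14.3000 × √(1 − 0.9400) = 14.3000 × √0.0600 ≈ 14.3000 × 0.2449 ≈ 3.5028
1.282 × SEM ≈ 4.4906
Upper limit = 59 + 4.4906 ≈ 63.4906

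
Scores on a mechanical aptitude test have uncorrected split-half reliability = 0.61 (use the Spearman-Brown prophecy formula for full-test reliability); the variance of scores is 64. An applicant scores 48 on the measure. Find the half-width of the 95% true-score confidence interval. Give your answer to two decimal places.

7.72

SD = √64 = 8.00000
Spearman-Brown: r = 2(0.61) / (1 + 0.61) = 1.22000 / 1.61000 ≈ 0.75776
SEM = 8.00000 × √(1 − 0.75776) = 8.00000 × √0.24224 ≈ 8.00000 × 0.49217 ≈ 3.93740
1.96 × SEM ≈ 7.71730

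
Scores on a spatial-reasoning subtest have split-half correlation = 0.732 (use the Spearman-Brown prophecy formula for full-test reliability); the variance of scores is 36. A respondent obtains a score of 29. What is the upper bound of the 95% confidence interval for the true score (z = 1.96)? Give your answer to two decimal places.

33.63

σ = 36^(1/2) = 6.00000
r_full = 2·0.732 / (1 + 0.732) ≈ 0.84527
SEM = 6.00000 · √(1 − 0.84527) = 6.00000 · √0.15473 ≈ 6.00000 · 0.39336 ≈ 2.36018
Half-width = 1.96·2.36018 ≈ 4.62595
Upper bound: 29 + 4.62595 = 33.62595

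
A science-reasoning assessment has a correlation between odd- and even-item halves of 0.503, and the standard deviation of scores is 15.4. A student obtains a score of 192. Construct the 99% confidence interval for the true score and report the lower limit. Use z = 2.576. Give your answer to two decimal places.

169.19

r_full = 2·0.503 / (1 + 0.503) ≈ 0.66933
The standard error of measurement is 15.40000·√(1 − 0.66933) ≈ 15.40000·0.57504 ≈ 8.85563.
Half-width = 2.576·8.85563 ≈ 22.81210
Lower limit = 192 − 22.81210 ≈ 169.18790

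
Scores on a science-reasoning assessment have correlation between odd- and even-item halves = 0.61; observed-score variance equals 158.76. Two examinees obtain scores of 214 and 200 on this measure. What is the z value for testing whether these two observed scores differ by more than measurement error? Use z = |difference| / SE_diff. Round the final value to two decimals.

1.60

SD = √158.76 ≈ 12.600
Spearman-Brown: r = 2(0.61) / (1 + 0.61) = 1.220 / 1.610 ≈ 0.758
SEM = 12.600 * √(1 − 0.758) = 12.600 * √0.242 ≈ 12.600 * 0.492 ≈ 6.201
SE_diff = √2 * SEM ≈ 8.770
z = |214 − 200| / 8.770 = 14 / 8.770 ≈ 1.596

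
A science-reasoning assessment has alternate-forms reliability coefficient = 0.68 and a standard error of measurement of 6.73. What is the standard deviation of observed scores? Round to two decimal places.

11.90

SD = 6.73 / √(1 − 0.68) ≈ 11.8971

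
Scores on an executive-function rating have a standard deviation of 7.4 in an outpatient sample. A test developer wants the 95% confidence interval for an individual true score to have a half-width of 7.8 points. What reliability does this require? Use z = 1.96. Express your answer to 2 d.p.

SEM needed = half-width / z = 7.8/1.96 ≃ 3.980
Required reliability = 1 − (SEM/SD)² = 1 − 0.289 ≃ 0.711

0.71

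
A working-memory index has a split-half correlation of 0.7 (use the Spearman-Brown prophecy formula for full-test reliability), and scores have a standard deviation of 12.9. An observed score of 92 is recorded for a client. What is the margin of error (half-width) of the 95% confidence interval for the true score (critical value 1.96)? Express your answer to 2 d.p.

10.62

Spearman-Brown: r = 2(0.7) / (1 + 0.7) = 1.400 / 1.700 ≈ 0.824
SEM = 12.900*√(1 − 0.824) ≈ 5.419
Margin = 1.96 * 5.419 ≈ 10.621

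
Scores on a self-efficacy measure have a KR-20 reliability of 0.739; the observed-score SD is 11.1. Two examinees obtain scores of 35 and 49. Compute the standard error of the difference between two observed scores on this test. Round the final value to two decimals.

8.02

SEM = 11.1000 × √(1 − 0.7390) = 11.1000 × √0.2610 ≈ 11.1000 × 0.5109 ≈ 5.6708
SE_diff = SEM × √2 ≈ 5.6708 × 1.4142 ≈ 8.0197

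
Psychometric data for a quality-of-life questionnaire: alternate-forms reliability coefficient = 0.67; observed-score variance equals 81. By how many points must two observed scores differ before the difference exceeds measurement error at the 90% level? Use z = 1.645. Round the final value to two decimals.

SD = √81 ≈ 9.000
SEM = 9.000 · √(1 − 0.670) = 9.000 · √0.330 ≈ 9.000 · 0.574 ≈ 5.170
Standard error of the difference = 5.170·√2 ≈ 7.312
Smallest detectable difference = 1.645·7.312 ≈ 12.028

12.03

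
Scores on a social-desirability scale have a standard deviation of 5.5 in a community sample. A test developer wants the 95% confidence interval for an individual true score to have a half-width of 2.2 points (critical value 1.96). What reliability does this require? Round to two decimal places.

Required SEM = 2.2 / 1.96 ≈ 1.1224
r = 1 − (SEM / SD)² = 1 − (1.1224 / 5.5)² ≈ 1 − 0.0416 ≈ 0.9584

0.96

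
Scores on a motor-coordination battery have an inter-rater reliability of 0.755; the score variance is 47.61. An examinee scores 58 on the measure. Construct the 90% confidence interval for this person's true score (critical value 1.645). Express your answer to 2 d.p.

SD = √47.61 ≈ 6.9000
SEM = 6.9000 × √(1 − 0.7550) = 6.9000 × √0.2450 ≈ 6.9000 × 0.4950 ≈ 3.4153
1.645 × SEM ≈ 5.6182
CI = 58 ± 5.6182 → [52.3818, 63.6182]

[52.38, 63.62]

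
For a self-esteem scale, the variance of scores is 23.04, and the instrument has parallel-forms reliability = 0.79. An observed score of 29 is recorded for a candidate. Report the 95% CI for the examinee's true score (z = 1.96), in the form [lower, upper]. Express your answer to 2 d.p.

SD = √23.04 ≈ 4.8000
SEM = 4.8000 * √(1 − 0.7900) = 4.8000 * √0.2100 ≈ 4.8000 * 0.4583 ≈ 2.1996
Half-width = 1.96*2.1996 ≈ 4.3113
95% CI: 29 ± 4.3113 = [24.6887, 33.3113]

[24.69, 33.31]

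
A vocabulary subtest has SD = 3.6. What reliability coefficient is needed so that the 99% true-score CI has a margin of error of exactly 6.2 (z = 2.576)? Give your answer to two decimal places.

Required SEM = 6.2 / 2.576 ≈ 2.4068
Required reliability = 1 − (SEM/SD)² = 1 − 0.4470 ≈ 0.5530

0.55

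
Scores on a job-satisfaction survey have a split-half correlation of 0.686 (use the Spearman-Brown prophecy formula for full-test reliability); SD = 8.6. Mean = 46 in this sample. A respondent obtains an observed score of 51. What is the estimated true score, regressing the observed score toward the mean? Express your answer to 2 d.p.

50.07

r_full = 2·0.686 / (1 + 0.686) ≈ 0.81376
T̂ = 0.81376(51) + 0.18624(46) ≈ 50.06880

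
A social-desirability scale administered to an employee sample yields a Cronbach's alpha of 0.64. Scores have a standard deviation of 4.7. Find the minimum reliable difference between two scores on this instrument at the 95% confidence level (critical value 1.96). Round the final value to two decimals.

The standard error of measurement is 4.700·√(1 − 0.640) ≈ 4.700·0.600 ≈ 2.820.
Standard error of the difference = 2.820·√2 ≈ 3.988
Minimum reliable difference = 1.96 · SE_diff ≈ 1.96 · 3.988 ≈ 7.817

7.82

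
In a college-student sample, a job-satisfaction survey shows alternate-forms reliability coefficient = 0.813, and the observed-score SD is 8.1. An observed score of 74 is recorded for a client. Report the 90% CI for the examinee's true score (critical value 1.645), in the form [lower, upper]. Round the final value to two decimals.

The standard error of measurement is 8.100×√(1 − 0.813) ≈ 8.100×0.432 ≈ 3.503.
1.645 × SEM ≈ 5.762
Interval: (68.238, 79.762)

[68.24, 79.76]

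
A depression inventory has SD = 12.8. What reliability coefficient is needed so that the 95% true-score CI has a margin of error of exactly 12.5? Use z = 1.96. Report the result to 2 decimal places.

SEM needed = half-width / z = 12.5/1.96 ≈ 6.378
Required reliability = 1 − (SEM/SD)² = 1 − 0.248 ≈ 0.752

0.75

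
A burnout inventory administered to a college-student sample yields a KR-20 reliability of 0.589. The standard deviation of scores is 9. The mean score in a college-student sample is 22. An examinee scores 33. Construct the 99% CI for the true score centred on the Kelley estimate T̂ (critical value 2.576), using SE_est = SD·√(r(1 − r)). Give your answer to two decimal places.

Estimated true score = 0.58900*33 + (1 − 0.58900)*22 ≈ 28.47900
SE_est = SD * √(r(1 − r)) = 9.00000 * √0.24208 ≈ 9.00000 * 0.49202 ≈ 4.42814
CI = 28.47900 ± 2.576 * 4.42814 → [17.07212, 39.88588]

[17.07, 39.89]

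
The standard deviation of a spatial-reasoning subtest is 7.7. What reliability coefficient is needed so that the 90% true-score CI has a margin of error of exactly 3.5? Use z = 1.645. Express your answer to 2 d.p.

0.92

SEM needed = half-width / z = 3.5/1.645 ≃ 2.128
r = 1 − (2.128/7.7)² ≃ 1 − 0.076 ≃ 0.924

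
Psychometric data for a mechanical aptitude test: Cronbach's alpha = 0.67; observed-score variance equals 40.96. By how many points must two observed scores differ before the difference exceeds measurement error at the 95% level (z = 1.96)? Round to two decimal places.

σ = 40.96^(1/2) = 6.400
SEM = 6.400·√(1 − 0.670) ≈ 3.677
SE_diff = SEM · √2 ≈ 3.677 · 1.414 ≈ 5.199
Minimum reliable difference = 1.96 · SE_diff ≈ 1.96 · 5.199 ≈ 10.191

10.19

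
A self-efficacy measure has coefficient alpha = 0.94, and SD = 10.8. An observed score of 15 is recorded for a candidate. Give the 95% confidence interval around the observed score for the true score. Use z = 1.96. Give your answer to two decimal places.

[9.81, 20.19]

The standard error of measurement is 10.80000×√(1 − 0.94000) ≈ 10.80000×0.24495 ≈ 2.64545.
Half-width = 1.96×2.64545 ≈ 5.18508
95% CI: 15 ± 5.18508 = [9.81492, 20.18508]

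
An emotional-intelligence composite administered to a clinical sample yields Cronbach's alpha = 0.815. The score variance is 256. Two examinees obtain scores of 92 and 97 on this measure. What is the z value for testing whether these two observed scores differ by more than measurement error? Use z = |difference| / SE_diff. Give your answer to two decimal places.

0.51

SD = √256 = 16.0000
SEM = 16.0000·√(1 − 0.8150) ≈ 6.8819
SE_diff = √2 · SEM ≈ 9.7324
z = |92 − 97| / 9.7324 = 5 / 9.7324 ≈ 0.5137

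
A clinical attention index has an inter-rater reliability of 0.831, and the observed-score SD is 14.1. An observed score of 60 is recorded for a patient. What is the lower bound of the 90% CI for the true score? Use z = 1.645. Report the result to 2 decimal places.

50.46

SEM = 14.1000 × √(1 − 0.8310) = 14.1000 × √0.1690 ≈ 14.1000 × 0.4111 ≈ 5.7965
Margin = 1.645 × 5.7965 ≈ 9.5352
Lower limit = 60 − 9.5352 ≈ 50.4648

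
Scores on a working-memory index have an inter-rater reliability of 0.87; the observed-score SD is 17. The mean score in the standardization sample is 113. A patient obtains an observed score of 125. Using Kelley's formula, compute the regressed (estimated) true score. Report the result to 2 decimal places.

Estimated true score = 0.8700×125 + (1 − 0.8700)×113 ≈ 123.4400

123.44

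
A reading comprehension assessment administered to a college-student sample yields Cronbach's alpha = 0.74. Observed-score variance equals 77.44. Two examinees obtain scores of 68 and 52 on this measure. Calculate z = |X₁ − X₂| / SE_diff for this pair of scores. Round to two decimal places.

2.52

σ = 77.44^(1/2) = 8.80000
The standard error of measurement is 8.80000×√(1 − 0.74000) ≈ 8.80000×0.50990 ≈ 4.48714.
SE_diff = SEM × √2 ≈ 4.48714 × 1.41421 ≈ 6.34577
z = 16 / 6.34577 ≈ 2.52136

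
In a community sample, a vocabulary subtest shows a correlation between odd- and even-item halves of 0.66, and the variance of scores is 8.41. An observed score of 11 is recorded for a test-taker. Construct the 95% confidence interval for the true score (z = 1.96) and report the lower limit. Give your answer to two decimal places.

SD = √8.41 = 2.900
r_full = 2·0.66 / (1 + 0.66) ≈ 0.795
SEM = 2.900 × √(1 − 0.795) = 2.900 × √0.205 ≈ 2.900 × 0.453 ≈ 1.312
Half-width = 1.96×1.312 ≈ 2.572
Lower bound: 11 − 2.572 = 8.428

8.43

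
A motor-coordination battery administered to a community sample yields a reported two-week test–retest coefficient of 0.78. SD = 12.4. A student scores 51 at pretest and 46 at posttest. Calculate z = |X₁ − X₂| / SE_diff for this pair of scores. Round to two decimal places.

SEM = 12.400 × √(1 − 0.780) = 12.400 × √0.220 ≈ 12.400 × 0.469 ≈ 5.816
SE_diff = √2 × SEM ≈ 8.225
z = 5 / 8.225 ≈ 0.608

0.61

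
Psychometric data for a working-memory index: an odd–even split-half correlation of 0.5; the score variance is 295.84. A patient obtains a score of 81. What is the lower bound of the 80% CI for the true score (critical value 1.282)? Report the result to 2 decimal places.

68.27

SD = √295.84 = 17.2000
Full-length reliability (Spearman-Brown) = 2(0.5)/(1+0.5) ≈ 0.6667
SEM = 17.2000 * √(1 − 0.6667) = 17.2000 * √0.3333 ≈ 17.2000 * 0.5774 ≈ 9.9304
Half-width = 1.282*9.9304 ≈ 12.7308
Lower bound: 81 − 12.7308 = 68.2692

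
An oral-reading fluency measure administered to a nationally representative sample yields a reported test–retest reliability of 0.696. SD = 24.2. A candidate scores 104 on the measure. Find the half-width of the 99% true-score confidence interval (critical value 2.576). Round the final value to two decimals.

34.37

SEM = 24.2000 × √(1 − 0.6960) = 24.2000 × √0.3040 ≈ 24.2000 × 0.5514 ≈ 13.3430
Half-width = 2.576×13.3430 ≈ 34.3715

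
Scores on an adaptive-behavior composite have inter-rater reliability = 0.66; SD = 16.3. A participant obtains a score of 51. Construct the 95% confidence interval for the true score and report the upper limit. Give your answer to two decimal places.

SEM = 16.3000×√(1 − 0.6600) ≈ 9.5045
Half-width = 1.96×9.5045 ≈ 18.6287
Upper bound: 51 + 18.6287 = 69.6287

69.63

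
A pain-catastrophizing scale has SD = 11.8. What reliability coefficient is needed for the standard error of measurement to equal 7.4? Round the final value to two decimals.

r = 1 − (7.4000/11.8)² ≈ 1 − 0.3933 ≈ 0.6067

0.61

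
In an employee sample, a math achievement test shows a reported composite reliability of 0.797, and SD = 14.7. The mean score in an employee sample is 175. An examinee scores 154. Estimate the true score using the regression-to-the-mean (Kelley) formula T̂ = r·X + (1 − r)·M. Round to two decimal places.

158.26

T̂ = r·X + (1 − r)·M = 0.797×154 + 0.203×175 = 122.738 + 35.525 ≃ 158.263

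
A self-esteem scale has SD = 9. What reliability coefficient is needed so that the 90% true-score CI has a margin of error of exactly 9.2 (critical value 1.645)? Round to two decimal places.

SEM needed = half-width / z = 9.2/1.645 ≈ 5.59271
r = 1 − (5.59271/9)² ≈ 1 − 0.38615 ≈ 0.61385

0.61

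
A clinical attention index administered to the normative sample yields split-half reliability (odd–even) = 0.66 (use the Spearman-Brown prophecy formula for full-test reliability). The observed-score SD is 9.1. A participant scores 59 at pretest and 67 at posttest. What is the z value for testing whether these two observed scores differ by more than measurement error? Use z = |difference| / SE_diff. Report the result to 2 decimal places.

r_full = 2·0.66 / (1 + 0.66) ≃ 0.79518
The standard error of measurement is 9.10000·√(1 − 0.79518) ≃ 9.10000·0.45257 ≃ 4.11838.
SE_diff = √2 · SEM ≃ 5.82427
z = 8 / 5.82427 ≃ 1.37356

1.37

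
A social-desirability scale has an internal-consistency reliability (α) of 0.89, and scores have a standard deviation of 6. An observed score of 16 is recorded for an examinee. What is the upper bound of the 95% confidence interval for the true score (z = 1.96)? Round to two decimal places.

19.90

SEM = 6.00000×√(1 − 0.89000) ≈ 1.98997
1.96 × SEM ≈ 3.90035
Upper bound: 16 + 3.90035 = 19.90035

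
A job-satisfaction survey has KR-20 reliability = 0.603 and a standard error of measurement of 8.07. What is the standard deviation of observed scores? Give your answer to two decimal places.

σ = SEM·(1 − r)^(−1/2) ≈ 8.07·1.58710 ≈ 12.80791

12.81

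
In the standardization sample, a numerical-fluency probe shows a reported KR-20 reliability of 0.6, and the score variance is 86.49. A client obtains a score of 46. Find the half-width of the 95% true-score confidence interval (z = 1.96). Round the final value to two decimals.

11.53

SD = √86.49 ≈ 9.300
SEM = 9.300 × √(1 − 0.600) = 9.300 × √0.400 ≈ 9.300 × 0.632 ≈ 5.882
1.96 × SEM ≈ 11.528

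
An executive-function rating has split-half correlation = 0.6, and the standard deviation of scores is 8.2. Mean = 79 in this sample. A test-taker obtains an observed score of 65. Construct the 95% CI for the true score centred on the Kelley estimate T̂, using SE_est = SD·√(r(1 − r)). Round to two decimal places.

r_full = 2·0.6 / (1 + 0.6) ≈ 0.750
T̂ = 0.750(65) + 0.250(79) ≈ 68.500
SE_est = 8.200·√(0.750·0.250) ≈ 3.551
95% CI: 68.500 ± 6.959 ≈ (61.541, 75.459)

[61.54, 75.46]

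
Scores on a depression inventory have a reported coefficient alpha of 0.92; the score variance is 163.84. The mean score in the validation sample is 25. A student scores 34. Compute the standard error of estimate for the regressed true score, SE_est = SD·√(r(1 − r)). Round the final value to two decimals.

3.47

σ = 163.84^(1/2) = 12.8000
SE_est = 12.8000·√[r(1 − r)] ≃ 3.4726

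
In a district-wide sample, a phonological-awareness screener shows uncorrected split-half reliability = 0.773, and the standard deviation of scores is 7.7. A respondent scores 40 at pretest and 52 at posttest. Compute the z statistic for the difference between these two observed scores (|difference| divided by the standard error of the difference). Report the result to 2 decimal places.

r_full = 2·0.773 / (1 + 0.773) ≈ 0.8720
SEM = 7.7000 × √(1 − 0.8720) = 7.7000 × √0.1280 ≈ 7.7000 × 0.3578 ≈ 2.7552
SE_diff = SEM × √2 ≈ 2.7552 × 1.4142 ≈ 3.8964
z = 12 / 3.8964 ≈ 3.0798

3.08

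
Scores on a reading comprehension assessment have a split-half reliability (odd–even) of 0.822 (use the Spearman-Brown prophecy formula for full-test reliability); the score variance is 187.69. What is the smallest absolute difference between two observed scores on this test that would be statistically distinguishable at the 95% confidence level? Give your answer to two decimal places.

σ = 187.69^(1/2) = 13.70000
r_full = 2·0.822 / (1 + 0.822) ≈ 0.90231
SEM = 13.70000 · √(1 − 0.90231) = 13.70000 · √0.09769 ≈ 13.70000 · 0.31256 ≈ 4.28210
SE_diff = √2 · SEM ≈ 6.05580
Minimum reliable difference = 1.96 · SE_diff ≈ 1.96 · 6.05580 ≈ 11.86936

11.87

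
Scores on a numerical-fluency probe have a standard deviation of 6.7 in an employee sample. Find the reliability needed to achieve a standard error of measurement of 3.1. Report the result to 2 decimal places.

0.79

Required reliability = 1 − (SEM/SD)² = 1 − 0.21408 ≃ 0.78592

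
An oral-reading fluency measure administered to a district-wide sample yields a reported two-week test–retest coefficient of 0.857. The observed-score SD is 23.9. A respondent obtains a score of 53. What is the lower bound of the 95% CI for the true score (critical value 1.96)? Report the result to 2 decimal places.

SEM = 23.90000 × √(1 − 0.85700) = 23.90000 × √0.14300 ≈ 23.90000 × 0.37815 ≈ 9.03787
1.96 × SEM ≈ 17.71422
Lower limit = 53 − 17.71422 ≈ 35.28578

35.29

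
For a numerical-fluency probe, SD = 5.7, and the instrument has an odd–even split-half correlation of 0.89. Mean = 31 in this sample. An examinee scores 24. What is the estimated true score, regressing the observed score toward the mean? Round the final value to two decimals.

r_full = 2·0.89 / (1 + 0.89) ≈ 0.942
Estimated true score = 0.942*24 + (1 − 0.942)*31 ≈ 24.407

24.41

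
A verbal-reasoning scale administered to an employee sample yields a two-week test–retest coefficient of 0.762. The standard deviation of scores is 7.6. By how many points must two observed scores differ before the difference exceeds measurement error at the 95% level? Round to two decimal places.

SEM = 7.600·√(1 − 0.762) ≈ 3.708
SE_diff = √2 · SEM ≈ 5.243
Smallest detectable difference = 1.96·5.243 ≈ 10.277

10.28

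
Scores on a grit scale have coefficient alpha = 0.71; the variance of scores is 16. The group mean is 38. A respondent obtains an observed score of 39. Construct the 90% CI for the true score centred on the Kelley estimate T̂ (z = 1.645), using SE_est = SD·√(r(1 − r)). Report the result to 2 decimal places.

[35.72, 41.70]

SD = √16 ≈ 4.000
T̂ = r·X + (1 − r)·M = 0.710×39 + 0.290×38 = 27.690 + 11.020 ≈ 38.710
SE_est = SD × √(r(1 − r)) = 4.000 × √0.206 ≈ 4.000 × 0.454 ≈ 1.815
CI = 38.710 ± 1.645 × 1.815 → [35.724, 41.696]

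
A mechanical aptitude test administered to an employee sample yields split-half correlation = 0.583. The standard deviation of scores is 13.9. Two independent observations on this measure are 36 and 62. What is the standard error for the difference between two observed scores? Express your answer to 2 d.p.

r_full = 2·0.583 / (1 + 0.583) ≃ 0.7366
SEM = 13.9000×√(1 − 0.7366) ≃ 7.1342
Standard error of the difference = 7.1342·√2 ≃ 10.0892

10.09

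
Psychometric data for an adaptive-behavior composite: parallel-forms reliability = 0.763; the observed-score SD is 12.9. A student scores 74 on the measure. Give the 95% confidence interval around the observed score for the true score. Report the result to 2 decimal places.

SEM = 12.9000 · √(1 − 0.7630) = 12.9000 · √0.2370 ≈ 12.9000 · 0.4868 ≈ 6.2801
1.96 · SEM ≈ 12.3089
95% CI: 74 ± 12.3089 = [61.6911, 86.3089]

[61.69, 86.31]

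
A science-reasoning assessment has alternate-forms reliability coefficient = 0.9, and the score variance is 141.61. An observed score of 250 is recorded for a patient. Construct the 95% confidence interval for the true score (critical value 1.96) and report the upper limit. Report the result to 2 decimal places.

σ = 141.61^(1/2) = 11.900
SEM = 11.900 · √(1 − 0.900) = 11.900 · √0.100 ≈ 11.900 · 0.316 ≈ 3.763
Margin = 1.96 · 3.763 ≈ 7.376
Upper limit = 250 + 7.376 ≈ 257.376

257.38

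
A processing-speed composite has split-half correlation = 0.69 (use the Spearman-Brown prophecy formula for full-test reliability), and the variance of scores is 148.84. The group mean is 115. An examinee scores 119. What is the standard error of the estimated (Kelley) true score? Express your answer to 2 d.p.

4.72

σ = 148.84^(1/2) = 12.2000
Spearman-Brown: r = 2(0.69) / (1 + 0.69) = 1.3800 / 1.6900 ≈ 0.8166
SE_est = SD · √(r(1 − r)) = 12.2000 · √0.1498 ≈ 12.2000 · 0.3870 ≈ 4.7216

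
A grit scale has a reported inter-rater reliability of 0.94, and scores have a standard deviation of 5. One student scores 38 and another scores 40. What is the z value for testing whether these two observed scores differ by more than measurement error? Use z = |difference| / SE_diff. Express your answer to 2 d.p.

1.15

SEM = 5.00000 · √(1 − 0.94000) = 5.00000 · √0.06000 ≈ 5.00000 · 0.24495 ≈ 1.22474
SE_diff = √2 · SEM ≈ 1.73205
z = 2 / 1.73205 ≈ 1.15470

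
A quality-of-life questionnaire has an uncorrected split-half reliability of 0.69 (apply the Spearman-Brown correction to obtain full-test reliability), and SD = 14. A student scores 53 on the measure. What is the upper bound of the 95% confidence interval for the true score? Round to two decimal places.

64.75

Spearman-Brown: r = 2(0.69) / (1 + 0.69) = 1.3800 / 1.6900 ≈ 0.8166
SEM = 14.0000×√(1 − 0.8166) ≈ 5.9961
1.96 × SEM ≈ 11.7523
Upper bound: 53 + 11.7523 = 64.7523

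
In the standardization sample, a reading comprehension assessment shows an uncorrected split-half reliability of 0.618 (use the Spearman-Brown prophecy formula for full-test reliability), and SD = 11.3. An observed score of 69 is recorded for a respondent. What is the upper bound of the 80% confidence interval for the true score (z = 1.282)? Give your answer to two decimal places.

76.04

r_full = 2·0.618 / (1 + 0.618) ≈ 0.7639
SEM = 11.3000 × √(1 − 0.7639) = 11.3000 × √0.2361 ≈ 11.3000 × 0.4859 ≈ 5.4906
Half-width = 1.282×5.4906 ≈ 7.0390
Upper limit = 69 + 7.0390 ≈ 76.0390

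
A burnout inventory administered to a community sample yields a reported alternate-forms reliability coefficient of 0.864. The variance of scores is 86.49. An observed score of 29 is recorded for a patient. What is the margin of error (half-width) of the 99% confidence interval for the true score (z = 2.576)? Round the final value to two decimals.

8.83

SD = √86.49 ≈ 9.3000
SEM = 9.3000 × √(1 − 0.8640) = 9.3000 × √0.1360 ≈ 9.3000 × 0.3688 ≈ 3.4297
2.576 × SEM ≈ 8.8348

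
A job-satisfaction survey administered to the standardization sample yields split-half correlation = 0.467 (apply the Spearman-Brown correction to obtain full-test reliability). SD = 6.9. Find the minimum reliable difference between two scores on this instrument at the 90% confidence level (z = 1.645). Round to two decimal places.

9.68

Spearman-Brown: r = 2(0.467) / (1 + 0.467) = 0.93400 / 1.46700 ≃ 0.63667
SEM = 6.90000 * √(1 − 0.63667) = 6.90000 * √0.36333 ≃ 6.90000 * 0.60277 ≃ 4.15908
Standard error of the difference = 4.15908·√2 ≃ 5.88183
Minimum reliable difference = 1.645 * SE_diff ≃ 1.645 * 5.88183 ≃ 9.67561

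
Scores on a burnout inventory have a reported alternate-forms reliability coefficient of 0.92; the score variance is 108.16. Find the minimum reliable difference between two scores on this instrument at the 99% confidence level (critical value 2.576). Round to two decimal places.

10.72

σ = 108.16^(1/2) = 10.4000
SEM = 10.4000 * √(1 − 0.9200) = 10.4000 * √0.0800 ≈ 10.4000 * 0.2828 ≈ 2.9416
SE_diff = √2 * SEM ≈ 4.1600
Minimum reliable difference = 2.576 * SE_diff ≈ 2.576 * 4.1600 ≈ 10.7162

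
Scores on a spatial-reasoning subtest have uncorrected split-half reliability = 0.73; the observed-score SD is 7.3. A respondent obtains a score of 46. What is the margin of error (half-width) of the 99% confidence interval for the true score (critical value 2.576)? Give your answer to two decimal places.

7.43

Full-length reliability (Spearman-Brown) = 2(0.73)/(1+0.73) ≈ 0.84393
SEM = 7.30000·√(1 − 0.84393) ≈ 2.88391
Margin = 2.576 · 2.88391 ≈ 7.42895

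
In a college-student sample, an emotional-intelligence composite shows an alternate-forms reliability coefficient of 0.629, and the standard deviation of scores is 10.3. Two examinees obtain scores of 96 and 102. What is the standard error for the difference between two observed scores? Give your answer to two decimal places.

SEM = 10.30000 * √(1 − 0.62900) = 10.30000 * √0.37100 ≈ 10.30000 * 0.60910 ≈ 6.27371
Standard error of the difference = 6.27371·√2 ≈ 8.87236

8.87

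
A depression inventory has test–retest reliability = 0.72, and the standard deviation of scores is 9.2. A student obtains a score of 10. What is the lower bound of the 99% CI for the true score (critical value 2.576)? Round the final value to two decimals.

SEM = 9.200*√(1 − 0.720) ≃ 4.868
Half-width = 2.576*4.868 ≃ 12.540
Lower bound: 10 − 12.540 = -2.540

-2.54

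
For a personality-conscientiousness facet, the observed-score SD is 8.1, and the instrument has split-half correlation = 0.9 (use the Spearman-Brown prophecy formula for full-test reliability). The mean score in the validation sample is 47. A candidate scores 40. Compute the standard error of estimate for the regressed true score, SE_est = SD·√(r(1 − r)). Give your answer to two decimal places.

1.81

Spearman-Brown: r = 2(0.9) / (1 + 0.9) = 1.800 / 1.900 ≈ 0.947
SE_est = 8.100·√(0.947·0.053) ≈ 1.809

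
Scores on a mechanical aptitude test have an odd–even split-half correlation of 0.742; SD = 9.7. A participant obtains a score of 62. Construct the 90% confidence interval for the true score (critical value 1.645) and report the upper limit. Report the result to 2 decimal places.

68.14

Spearman-Brown: r = 2(0.742) / (1 + 0.742) = 1.48400 / 1.74200 ≈ 0.85189
The standard error of measurement is 9.70000×√(1 − 0.85189) ≈ 9.70000×0.38484 ≈ 3.73300.
Half-width = 1.645×3.73300 ≈ 6.14078
Upper limit = 62 + 6.14078 ≈ 68.14078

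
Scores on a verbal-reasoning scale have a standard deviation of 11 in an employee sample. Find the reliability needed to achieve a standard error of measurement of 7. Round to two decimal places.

0.60

r = 1 − (SEM / SD)² = 1 − (7.0000 / 11)² ≃ 1 − 0.4050 ≃ 0.5950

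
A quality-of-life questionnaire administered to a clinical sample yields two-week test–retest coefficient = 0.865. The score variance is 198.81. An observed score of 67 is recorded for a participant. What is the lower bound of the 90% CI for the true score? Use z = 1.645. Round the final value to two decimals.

58.48

SD = √198.81 = 14.1000
The standard error of measurement is 14.1000·√(1 − 0.8650) ≈ 14.1000·0.3674 ≈ 5.1807.
1.645 · SEM ≈ 8.5222
Lower limit = 67 − 8.5222 ≈ 58.4778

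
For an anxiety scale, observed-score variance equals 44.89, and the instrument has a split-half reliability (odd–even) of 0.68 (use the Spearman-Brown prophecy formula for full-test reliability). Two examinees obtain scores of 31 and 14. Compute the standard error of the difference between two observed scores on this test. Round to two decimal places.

SD = √44.89 ≈ 6.700
Spearman-Brown: r = 2(0.68) / (1 + 0.68) = 1.360 / 1.680 ≈ 0.810
The standard error of measurement is 6.700*√(1 − 0.810) ≈ 6.700*0.436 ≈ 2.924.
SE_diff = √2 * SEM ≈ 4.135

4.14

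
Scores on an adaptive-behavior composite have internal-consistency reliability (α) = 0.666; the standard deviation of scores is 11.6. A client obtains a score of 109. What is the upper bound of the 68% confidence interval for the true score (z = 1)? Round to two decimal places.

115.70

SEM = 11.600 * √(1 − 0.666) = 11.600 * √0.334 ≈ 11.600 * 0.578 ≈ 6.704
Half-width = 1*6.704 ≈ 6.704
Upper limit = 109 + 6.704 ≈ 115.704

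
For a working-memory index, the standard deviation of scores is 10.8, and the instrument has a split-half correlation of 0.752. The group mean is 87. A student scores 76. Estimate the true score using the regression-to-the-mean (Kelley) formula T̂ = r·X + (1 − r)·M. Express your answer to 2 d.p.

77.56

r_full = 2·0.752 / (1 + 0.752) ≃ 0.858
T̂ = r·X + (1 − r)·M = 0.858×76 + 0.142×87 ≃ 65.242 + 12.315 ≃ 77.557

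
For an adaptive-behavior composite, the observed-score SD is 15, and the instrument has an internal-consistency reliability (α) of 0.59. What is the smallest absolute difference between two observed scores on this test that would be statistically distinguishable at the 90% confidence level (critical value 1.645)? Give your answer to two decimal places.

SEM = 15.000 × √(1 − 0.590) = 15.000 × √0.410 ≃ 15.000 × 0.640 ≃ 9.605
Standard error of the difference = 9.605·√2 ≃ 13.583
Smallest detectable difference = 1.645×13.583 ≃ 22.344

22.34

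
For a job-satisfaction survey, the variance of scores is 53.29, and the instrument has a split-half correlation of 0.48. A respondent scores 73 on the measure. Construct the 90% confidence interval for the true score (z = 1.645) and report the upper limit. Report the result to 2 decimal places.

80.12

SD = √53.29 ≈ 7.3000
r_full = 2·0.48 / (1 + 0.48) ≈ 0.6486
SEM = 7.3000·√(1 − 0.6486) ≈ 4.3271
Margin = 1.645 · 4.3271 ≈ 7.1180
Upper limit = 73 + 7.1180 ≈ 80.1180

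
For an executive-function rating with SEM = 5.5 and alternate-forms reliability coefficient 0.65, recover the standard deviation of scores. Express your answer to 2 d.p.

SD = 5.5 / √(1 − 0.65) ≈ 9.2967

9.30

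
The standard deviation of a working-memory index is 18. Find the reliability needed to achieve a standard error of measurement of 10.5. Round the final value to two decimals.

r = 1 − (SEM / SD)² = 1 − (10.50000 / 18)² ≈ 1 − 0.34028 ≈ 0.65972

0.66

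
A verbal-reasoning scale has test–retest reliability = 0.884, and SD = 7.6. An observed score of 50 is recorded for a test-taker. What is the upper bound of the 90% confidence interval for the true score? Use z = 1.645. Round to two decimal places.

The standard error of measurement is 7.6000·√(1 − 0.8840) ≃ 7.6000·0.3406 ≃ 2.5885.
Margin = 1.645 · 2.5885 ≃ 4.2580
Upper limit = 50 + 4.2580 ≃ 54.2580

54.26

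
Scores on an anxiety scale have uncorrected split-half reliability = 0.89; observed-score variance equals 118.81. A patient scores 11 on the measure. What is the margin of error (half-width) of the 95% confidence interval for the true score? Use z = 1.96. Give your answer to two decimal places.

5.15

SD = √118.81 = 10.900
Full-length reliability (Spearman-Brown) = 2(0.89)/(1+0.89) ≈ 0.942
The standard error of measurement is 10.900·√(1 − 0.942) ≈ 10.900·0.241 ≈ 2.630.
Half-width = 1.96·2.630 ≈ 5.154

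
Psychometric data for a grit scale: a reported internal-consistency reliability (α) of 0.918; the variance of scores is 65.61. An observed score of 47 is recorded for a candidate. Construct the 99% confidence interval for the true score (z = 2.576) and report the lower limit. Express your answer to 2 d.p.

41.03

SD = √65.61 = 8.10000
SEM = 8.10000 · √(1 − 0.91800) = 8.10000 · √0.08200 ≈ 8.10000 · 0.28636 ≈ 2.31949
Margin = 2.576 · 2.31949 ≈ 5.97500
Lower bound: 47 − 5.97500 = 41.02500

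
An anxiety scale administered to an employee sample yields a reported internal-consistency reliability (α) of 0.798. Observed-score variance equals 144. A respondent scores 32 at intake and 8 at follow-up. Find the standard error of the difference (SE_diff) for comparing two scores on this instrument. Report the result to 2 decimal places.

7.63

SD = √144 = 12.000
SEM = 12.000 * √(1 − 0.798) = 12.000 * √0.202 ≃ 12.000 * 0.449 ≃ 5.393
SE_diff = √2 * SEM ≃ 7.627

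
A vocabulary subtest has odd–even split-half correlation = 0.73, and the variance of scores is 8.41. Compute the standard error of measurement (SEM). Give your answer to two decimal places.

SD = √8.41 ≈ 2.900
r_full = 2·0.73 / (1 + 0.73) ≈ 0.844
SEM = 2.900 * √(1 − 0.844) = 2.900 * √0.156 ≈ 2.900 * 0.395 ≈ 1.146

1.15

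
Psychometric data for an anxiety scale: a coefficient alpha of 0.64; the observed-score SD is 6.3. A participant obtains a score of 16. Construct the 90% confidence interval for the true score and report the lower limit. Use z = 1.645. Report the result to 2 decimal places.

9.78

SEM = 6.300 × √(1 − 0.640) = 6.300 × √0.360 ≈ 6.300 × 0.600 ≈ 3.780
Margin = 1.645 × 3.780 ≈ 6.218
Lower bound: 16 − 6.218 = 9.782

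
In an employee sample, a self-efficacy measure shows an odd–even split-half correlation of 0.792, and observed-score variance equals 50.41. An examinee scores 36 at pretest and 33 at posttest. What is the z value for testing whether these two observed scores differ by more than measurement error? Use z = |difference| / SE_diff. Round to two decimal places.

0.88

σ = 50.41^(1/2) = 7.100
Spearman-Brown: r = 2(0.792) / (1 + 0.792) = 1.584 / 1.792 ≈ 0.884
SEM = 7.100·√(1 − 0.884) ≈ 2.419
SE_diff = √2 · SEM ≈ 3.421
z = |36 − 33| / 3.421 = 3 / 3.421 ≈ 0.877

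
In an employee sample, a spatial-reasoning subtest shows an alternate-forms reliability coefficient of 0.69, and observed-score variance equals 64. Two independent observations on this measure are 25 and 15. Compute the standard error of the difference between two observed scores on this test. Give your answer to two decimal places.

6.30

σ = 64^(1/2) = 8.000
The standard error of measurement is 8.000·√(1 − 0.690) ≈ 8.000·0.557 ≈ 4.454.
SE_diff = √2 · SEM ≈ 6.299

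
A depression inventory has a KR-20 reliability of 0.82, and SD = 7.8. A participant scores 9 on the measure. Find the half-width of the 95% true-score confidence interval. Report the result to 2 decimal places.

The standard error of measurement is 7.800·√(1 − 0.820) ≈ 7.800·0.424 ≈ 3.309.
Margin = 1.96 · 3.309 ≈ 6.486

6.49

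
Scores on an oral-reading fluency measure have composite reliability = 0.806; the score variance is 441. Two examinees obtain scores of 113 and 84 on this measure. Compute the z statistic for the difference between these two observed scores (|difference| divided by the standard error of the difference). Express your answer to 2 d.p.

σ = 441^(1/2) = 21.000
SEM = 21.000*√(1 − 0.806) ≈ 9.250
SE_diff = SEM * √2 ≈ 9.250 * 1.414 ≈ 13.081
z = 29 / 13.081 ≈ 2.217

2.22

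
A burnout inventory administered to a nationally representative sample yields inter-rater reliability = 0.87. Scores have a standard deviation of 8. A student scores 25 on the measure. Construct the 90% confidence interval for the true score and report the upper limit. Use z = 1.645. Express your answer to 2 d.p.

29.74

SEM = 8.0000*√(1 − 0.8700) ≈ 2.8844
Margin = 1.645 * 2.8844 ≈ 4.7449
Upper limit = 25 + 4.7449 ≈ 29.7449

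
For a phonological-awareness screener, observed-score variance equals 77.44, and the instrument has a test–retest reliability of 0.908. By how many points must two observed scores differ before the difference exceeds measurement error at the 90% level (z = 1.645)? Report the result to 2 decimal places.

SD = √77.44 ≈ 8.800
SEM = 8.800 × √(1 − 0.908) = 8.800 × √0.092 ≈ 8.800 × 0.303 ≈ 2.669
SE_diff = √2 × SEM ≈ 3.775
Smallest detectable difference = 1.645×3.775 ≈ 6.210

6.21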